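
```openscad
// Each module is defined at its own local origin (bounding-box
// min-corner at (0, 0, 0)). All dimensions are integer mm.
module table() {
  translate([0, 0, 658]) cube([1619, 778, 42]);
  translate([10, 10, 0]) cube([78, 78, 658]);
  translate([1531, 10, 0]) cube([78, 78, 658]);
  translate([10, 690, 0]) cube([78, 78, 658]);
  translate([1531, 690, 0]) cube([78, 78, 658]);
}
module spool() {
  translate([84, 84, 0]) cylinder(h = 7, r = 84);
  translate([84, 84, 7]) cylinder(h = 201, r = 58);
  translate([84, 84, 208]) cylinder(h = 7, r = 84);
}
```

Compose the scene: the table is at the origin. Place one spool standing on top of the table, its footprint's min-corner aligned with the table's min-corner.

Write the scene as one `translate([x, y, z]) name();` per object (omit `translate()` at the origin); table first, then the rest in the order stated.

table();
translate([0, 0, 700]) spool();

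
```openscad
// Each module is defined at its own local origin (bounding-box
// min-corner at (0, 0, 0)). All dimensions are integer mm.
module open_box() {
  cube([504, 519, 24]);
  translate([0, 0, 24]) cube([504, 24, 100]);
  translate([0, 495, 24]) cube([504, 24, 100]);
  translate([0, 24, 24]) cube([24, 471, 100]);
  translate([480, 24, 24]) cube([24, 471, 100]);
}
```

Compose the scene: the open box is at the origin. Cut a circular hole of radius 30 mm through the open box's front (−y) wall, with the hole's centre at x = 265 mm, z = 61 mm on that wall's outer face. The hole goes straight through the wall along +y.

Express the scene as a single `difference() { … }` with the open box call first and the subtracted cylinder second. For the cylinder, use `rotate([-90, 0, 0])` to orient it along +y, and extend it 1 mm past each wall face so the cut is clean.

difference() {
  open_box();
  translate([265, -1, 61]) rotate([-90, 0, 0]) cylinder(h = 26, r = 30);
}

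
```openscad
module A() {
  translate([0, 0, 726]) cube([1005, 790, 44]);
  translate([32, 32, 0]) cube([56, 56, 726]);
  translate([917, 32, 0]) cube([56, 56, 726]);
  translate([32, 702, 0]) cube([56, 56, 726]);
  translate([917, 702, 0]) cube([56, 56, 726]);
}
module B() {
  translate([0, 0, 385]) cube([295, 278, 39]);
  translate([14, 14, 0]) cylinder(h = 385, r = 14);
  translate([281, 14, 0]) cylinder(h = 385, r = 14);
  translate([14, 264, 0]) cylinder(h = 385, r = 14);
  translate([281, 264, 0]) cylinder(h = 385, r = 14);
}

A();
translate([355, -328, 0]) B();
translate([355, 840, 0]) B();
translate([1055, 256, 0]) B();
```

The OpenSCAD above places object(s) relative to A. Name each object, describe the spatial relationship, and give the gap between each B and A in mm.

A is a table. B is a stool. Three stools sit around the table at the −y, +y, +x sides. The gap between each stool and the table is 50 mm.

Each stool's nearest face is 50 mm from the table's bounding box.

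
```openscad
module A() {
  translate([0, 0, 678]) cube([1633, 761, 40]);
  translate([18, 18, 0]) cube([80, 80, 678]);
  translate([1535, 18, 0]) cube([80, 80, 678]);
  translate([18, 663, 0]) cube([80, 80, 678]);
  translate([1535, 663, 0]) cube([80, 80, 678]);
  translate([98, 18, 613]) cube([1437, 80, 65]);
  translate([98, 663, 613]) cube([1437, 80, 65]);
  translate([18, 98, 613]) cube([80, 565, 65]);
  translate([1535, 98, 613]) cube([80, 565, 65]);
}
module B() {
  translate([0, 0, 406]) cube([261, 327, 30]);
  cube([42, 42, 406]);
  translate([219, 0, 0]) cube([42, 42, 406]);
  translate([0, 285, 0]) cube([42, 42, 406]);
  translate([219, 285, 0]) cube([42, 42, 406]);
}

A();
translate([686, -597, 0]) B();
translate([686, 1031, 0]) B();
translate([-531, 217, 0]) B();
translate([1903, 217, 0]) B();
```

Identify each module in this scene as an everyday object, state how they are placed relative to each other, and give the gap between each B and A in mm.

A is a table. B is a stool. Four stools sit around the table at the −y, +y, −x, +x sides. The gap between each stool and the table is 270 mm.

Each stool's nearest face is 270 mm from the table's bounding box.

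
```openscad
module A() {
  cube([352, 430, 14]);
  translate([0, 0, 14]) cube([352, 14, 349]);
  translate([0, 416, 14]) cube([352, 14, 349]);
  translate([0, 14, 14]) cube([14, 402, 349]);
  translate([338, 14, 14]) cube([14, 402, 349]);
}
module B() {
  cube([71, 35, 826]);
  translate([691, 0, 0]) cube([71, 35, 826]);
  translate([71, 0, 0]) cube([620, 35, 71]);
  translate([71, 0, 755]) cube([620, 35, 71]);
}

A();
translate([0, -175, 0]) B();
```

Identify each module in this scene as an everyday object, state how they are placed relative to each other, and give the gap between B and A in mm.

A is an open box. B is a picture frame. The picture frame is on the floor beside the open box on its −y side. The gap between the picture frame and the open box is 140 mm.

The picture frame's nearest face is 140 mm from the open box's −y face.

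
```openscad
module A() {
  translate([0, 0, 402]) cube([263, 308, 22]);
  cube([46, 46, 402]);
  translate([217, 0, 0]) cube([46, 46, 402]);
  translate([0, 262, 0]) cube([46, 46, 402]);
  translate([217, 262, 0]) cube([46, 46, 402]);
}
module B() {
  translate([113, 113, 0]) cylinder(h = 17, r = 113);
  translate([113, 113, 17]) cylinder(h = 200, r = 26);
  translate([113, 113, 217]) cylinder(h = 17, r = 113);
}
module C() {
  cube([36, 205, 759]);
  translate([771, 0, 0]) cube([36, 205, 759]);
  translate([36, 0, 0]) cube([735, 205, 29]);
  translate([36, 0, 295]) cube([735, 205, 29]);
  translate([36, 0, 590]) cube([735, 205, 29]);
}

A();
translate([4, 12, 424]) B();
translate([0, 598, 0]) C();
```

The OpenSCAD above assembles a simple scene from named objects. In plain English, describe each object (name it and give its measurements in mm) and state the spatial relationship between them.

A is a four-legged stool. The seat is a 263×308×22 mm slab whose top surface is at z = 424 mm; four square legs, each 46×46 mm in cross-section, run from the floor (z = 0) to the underside of the seat, each flush with a corner of the seat.

B is a spool: two coaxial disc flanges of radius 113 mm and thickness 17 mm, joined by a core cylinder of radius 26 mm and height 200 mm. The lower flange rests on z = 0 and the three cylinders share a vertical axis.

C is a bookshelf 807 mm wide overall, 205 mm deep and 759 mm tall. The two sides are 36 mm thick vertical panels. 3 horizontal shelves of 29 mm thickness span between the inner faces of the sides; the lowest shelf sits on the floor and shelves are stacked with a clear vertical gap of 266 mm between each pair.

The spool is on top of the stool. The bookshelf is on the floor beside the stool on its +y side.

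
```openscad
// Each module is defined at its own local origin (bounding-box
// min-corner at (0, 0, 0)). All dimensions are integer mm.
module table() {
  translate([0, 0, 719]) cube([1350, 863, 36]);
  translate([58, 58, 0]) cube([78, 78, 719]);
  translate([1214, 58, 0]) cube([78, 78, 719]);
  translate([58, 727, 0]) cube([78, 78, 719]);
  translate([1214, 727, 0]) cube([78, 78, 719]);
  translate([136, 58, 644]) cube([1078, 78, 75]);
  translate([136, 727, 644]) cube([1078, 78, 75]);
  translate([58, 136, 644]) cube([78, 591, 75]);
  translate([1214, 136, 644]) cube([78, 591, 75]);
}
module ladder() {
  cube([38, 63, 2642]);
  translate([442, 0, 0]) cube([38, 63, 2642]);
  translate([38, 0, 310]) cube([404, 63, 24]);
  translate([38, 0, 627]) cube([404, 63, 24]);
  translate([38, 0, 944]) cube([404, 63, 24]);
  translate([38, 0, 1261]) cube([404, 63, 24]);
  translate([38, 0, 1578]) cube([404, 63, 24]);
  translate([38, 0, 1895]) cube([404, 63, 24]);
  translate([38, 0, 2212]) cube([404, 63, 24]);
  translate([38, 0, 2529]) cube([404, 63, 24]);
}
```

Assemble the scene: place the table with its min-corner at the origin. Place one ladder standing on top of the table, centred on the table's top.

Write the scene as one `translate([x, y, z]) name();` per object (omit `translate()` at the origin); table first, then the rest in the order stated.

table();
translate([435, 400, 755]) ladder();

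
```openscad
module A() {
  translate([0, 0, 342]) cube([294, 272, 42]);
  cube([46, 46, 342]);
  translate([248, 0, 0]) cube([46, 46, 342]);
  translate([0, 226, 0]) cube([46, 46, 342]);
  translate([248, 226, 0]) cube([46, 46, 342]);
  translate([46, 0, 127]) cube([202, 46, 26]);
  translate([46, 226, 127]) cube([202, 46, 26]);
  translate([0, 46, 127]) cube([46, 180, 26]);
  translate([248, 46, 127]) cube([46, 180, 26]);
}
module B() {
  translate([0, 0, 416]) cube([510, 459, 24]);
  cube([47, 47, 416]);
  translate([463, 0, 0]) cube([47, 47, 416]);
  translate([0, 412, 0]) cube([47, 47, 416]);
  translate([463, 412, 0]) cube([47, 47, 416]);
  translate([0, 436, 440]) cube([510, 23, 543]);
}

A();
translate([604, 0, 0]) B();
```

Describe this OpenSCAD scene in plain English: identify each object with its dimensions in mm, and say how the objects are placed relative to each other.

A is a simple wooden stool: a rectangular seat 294 mm (x) by 272 mm (y), 42 mm thick, top face at z = 384 mm, on four square legs, each 46×46 mm in cross-section. The legs rest on z = 0, each flush with a corner of the seat. Four stretchers, 46 mm wide and 26 mm tall, connect adjacent legs with their undersides at z = 127 mm, each running between the inner faces of the legs it joins and aligned with the legs' outer faces on the other axis.

B is a chair. The seat is a 510×459×24 mm slab with its top at z = 440 mm, on four 47×47 mm corner legs (flush with the seat edges, standing on z = 0). A flat backrest 23 mm thick, 543 mm tall, spans the full seat width and rises from the seat top along its +y edge, rear face flush with the rear of the seat.

The chair is on the floor beside the stool on its +x side.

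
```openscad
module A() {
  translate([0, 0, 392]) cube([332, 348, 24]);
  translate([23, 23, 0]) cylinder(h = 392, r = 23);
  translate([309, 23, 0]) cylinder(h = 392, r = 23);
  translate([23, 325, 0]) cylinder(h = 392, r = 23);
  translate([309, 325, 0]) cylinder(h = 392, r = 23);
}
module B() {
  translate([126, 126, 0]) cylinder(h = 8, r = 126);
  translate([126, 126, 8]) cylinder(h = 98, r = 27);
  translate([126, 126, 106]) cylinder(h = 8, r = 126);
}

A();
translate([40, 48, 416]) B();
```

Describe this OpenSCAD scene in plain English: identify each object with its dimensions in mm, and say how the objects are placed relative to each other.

A is a simple wooden stool: a rectangular seat 332 mm (x) by 348 mm (y), 24 mm thick, top face at z = 416 mm, on four round legs, each 46 mm in diameter. The legs rest on z = 0, each leg's axis is inset half a diameter from the nearest pair of seat edges (so the leg's bounding box is flush with the corner).

B is a spool: two coaxial disc flanges of radius 126 mm and thickness 8 mm, joined by a core cylinder of radius 27 mm and height 98 mm. The lower flange rests on z = 0 and the three cylinders share a vertical axis.

The spool is on top of the stool, centred.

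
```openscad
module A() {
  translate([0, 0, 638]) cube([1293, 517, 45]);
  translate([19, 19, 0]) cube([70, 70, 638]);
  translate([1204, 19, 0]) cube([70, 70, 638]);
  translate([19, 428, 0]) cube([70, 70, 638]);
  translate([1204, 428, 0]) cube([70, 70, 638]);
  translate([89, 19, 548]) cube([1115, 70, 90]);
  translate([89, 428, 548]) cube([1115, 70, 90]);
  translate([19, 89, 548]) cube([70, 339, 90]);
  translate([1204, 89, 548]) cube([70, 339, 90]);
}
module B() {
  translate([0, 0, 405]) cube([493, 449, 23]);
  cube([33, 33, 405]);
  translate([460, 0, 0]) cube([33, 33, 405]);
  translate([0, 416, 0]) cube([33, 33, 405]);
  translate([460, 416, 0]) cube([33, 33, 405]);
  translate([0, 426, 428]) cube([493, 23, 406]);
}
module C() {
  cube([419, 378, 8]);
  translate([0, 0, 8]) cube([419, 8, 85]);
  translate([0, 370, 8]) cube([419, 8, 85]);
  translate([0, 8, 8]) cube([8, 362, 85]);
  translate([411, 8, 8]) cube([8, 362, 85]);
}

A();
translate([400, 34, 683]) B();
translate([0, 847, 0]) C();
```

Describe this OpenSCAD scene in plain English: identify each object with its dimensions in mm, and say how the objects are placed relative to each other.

A is a table with a 1293×517 mm rectangular top, 45 mm thick, top surface at z = 683 mm, supported by four 70×70 mm square legs, each inset 19 mm from the nearest pair of top edges, running from the floor. Four apron rails, 70 mm thick and 90 mm tall, run between adjacent legs with their top edges flush with the underside of the top and their outer faces flush with the legs' outer faces.

B is a chair. The seat is a 493×449×23 mm slab with its top at z = 428 mm, on four 33×33 mm corner legs (flush with the seat edges, standing on z = 0). A flat backrest 23 mm thick, 406 mm tall, spans the full seat width and rises from the seat top along its +y edge, rear face flush with the rear of the seat.

C is an open-topped rectangular box: outside dimensions 419×378×93 mm, with a uniform wall and base thickness of 8 mm. The base is a full 419×378 slab on the floor; four walls sit on top of the base. The front and back walls (the −y and +y sides) span the full width; the two side walls fit between them.

The chair is on top of the table, centred. The open box is on the floor beside the table on its +y side.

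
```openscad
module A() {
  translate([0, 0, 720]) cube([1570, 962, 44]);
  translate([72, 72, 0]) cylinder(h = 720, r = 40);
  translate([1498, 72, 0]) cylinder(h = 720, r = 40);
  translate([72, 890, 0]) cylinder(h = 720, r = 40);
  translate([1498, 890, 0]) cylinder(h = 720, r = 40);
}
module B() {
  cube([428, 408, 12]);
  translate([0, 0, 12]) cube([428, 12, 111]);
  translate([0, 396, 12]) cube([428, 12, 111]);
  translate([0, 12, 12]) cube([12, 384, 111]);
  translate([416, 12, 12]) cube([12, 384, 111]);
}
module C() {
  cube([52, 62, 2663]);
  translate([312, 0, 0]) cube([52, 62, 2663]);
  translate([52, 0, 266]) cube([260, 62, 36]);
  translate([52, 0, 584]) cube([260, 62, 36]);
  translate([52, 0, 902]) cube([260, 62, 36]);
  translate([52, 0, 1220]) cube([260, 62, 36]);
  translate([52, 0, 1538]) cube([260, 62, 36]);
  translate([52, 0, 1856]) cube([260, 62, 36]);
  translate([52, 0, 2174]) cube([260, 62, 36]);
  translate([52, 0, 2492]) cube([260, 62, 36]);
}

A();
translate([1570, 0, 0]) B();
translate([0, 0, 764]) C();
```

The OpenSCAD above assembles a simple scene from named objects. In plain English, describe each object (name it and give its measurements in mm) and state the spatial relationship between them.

A is a rectangular dining table. The top is 1570×962×44 mm with its upper surface at z = 764 mm. It stands on four round legs of 80 mm diameter, each leg's bounding box inset 32 mm from the nearest pair of top edges, running from the floor to the underside of the top.

B is an open storage box with external size 428×408×123 mm and wall thickness 12 mm (the base is also 12 mm thick). The base covers the whole footprint; the four walls stand on the base, with the y-facing walls full-width and the x-facing walls fitting between their inner faces.

C is a straight ladder. Two 52×62 mm vertical rails, 2663 mm tall, stand 364 mm apart (outside-to-outside) with their front faces coplanar on the −y side. 8 rungs, each 62 mm deep and 36 mm tall, span between the inner faces of the rails, front faces flush with the rails. The lowest rung's underside is at z = 266 mm and rungs are spaced 318 mm apart (underside to underside).

The open box is against the table's +x side, with their −y faces flush. The ladder is on top of the table.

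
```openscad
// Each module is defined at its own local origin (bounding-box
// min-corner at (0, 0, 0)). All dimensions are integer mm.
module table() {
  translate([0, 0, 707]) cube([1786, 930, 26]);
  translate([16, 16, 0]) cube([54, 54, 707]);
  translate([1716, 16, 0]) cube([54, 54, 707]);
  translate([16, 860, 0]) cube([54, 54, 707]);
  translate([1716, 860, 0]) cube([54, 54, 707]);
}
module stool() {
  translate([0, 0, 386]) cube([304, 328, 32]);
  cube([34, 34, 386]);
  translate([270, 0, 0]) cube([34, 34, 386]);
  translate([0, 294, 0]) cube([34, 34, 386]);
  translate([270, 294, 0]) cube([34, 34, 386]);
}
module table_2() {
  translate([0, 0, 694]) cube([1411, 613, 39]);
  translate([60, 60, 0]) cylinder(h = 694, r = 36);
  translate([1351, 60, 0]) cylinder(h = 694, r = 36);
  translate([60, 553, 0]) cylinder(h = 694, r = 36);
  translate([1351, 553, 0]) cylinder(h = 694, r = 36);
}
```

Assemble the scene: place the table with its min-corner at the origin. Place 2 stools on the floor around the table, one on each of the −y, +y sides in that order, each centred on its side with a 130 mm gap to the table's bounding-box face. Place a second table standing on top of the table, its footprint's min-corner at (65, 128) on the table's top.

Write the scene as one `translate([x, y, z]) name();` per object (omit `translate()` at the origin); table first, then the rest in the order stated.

table();
translate([741, -458, 0]) stool();
translate([741, 1060, 0]) stool();
translate([65, 128, 733]) table_2();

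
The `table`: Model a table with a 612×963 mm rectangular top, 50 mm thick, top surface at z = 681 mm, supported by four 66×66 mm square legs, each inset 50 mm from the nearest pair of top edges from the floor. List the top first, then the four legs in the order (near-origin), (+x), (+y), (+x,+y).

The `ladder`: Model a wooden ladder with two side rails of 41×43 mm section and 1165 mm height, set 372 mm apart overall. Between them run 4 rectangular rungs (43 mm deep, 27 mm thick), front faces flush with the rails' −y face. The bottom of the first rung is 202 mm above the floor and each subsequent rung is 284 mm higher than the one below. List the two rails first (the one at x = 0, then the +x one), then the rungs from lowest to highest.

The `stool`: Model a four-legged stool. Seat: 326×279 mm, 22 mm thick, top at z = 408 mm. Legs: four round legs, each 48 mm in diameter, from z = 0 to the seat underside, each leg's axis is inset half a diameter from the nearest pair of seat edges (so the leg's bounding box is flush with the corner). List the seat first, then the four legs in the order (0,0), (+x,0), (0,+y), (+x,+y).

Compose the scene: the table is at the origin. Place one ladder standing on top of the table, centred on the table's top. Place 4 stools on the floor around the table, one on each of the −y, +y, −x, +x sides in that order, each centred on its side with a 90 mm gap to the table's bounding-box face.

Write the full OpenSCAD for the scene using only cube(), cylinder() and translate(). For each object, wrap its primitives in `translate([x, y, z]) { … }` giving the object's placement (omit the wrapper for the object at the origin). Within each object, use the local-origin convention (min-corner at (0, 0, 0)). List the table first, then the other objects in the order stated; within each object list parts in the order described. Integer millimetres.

translate([0, 0, 631]) cube([612, 963, 50]);
translate([50, 50, 0]) cube([66, 66, 631]);
translate([496, 50, 0]) cube([66, 66, 631]);
translate([50, 847, 0]) cube([66, 66, 631]);
translate([496, 847, 0]) cube([66, 66, 631]);
translate([120, 460, 681]) {
  cube([41, 43, 1165]);
  translate([331, 0, 0]) cube([41, 43, 1165]);
  translate([41, 0, 202]) cube([290, 43, 27]);
  translate([41, 0, 486]) cube([290, 43, 27]);
  translate([41, 0, 770]) cube([290, 43, 27]);
  translate([41, 0, 1054]) cube([290, 43, 27]);
}
translate([143, -369, 0]) {
  translate([0, 0, 386]) cube([326, 279, 22]);
  translate([24, 24, 0]) cylinder(h = 386, r = 24);
  translate([302, 24, 0]) cylinder(h = 386, r = 24);
  translate([24, 255, 0]) cylinder(h = 386, r = 24);
  translate([302, 255, 0]) cylinder(h = 386, r = 24);
}
translate([143, 1053, 0]) {
  translate([0, 0, 386]) cube([326, 279, 22]);
  translate([24, 24, 0]) cylinder(h = 386, r = 24);
  translate([302, 24, 0]) cylinder(h = 386, r = 24);
  translate([24, 255, 0]) cylinder(h = 386, r = 24);
  translate([302, 255, 0]) cylinder(h = 386, r = 24);
}
translate([-416, 342, 0]) {
  translate([0, 0, 386]) cube([326, 279, 22]);
  translate([24, 24, 0]) cylinder(h = 386, r = 24);
  translate([302, 24, 0]) cylinder(h = 386, r = 24);
  translate([24, 255, 0]) cylinder(h = 386, r = 24);
  translate([302, 255, 0]) cylinder(h = 386, r = 24);
}
translate([702, 342, 0]) {
  translate([0, 0, 386]) cube([326, 279, 22]);
  translate([24, 24, 0]) cylinder(h = 386, r = 24);
  translate([302, 24, 0]) cylinder(h = 386, r = 24);
  translate([24, 255, 0]) cylinder(h = 386, r = 24);
  translate([302, 255, 0]) cylinder(h = 386, r = 24);
}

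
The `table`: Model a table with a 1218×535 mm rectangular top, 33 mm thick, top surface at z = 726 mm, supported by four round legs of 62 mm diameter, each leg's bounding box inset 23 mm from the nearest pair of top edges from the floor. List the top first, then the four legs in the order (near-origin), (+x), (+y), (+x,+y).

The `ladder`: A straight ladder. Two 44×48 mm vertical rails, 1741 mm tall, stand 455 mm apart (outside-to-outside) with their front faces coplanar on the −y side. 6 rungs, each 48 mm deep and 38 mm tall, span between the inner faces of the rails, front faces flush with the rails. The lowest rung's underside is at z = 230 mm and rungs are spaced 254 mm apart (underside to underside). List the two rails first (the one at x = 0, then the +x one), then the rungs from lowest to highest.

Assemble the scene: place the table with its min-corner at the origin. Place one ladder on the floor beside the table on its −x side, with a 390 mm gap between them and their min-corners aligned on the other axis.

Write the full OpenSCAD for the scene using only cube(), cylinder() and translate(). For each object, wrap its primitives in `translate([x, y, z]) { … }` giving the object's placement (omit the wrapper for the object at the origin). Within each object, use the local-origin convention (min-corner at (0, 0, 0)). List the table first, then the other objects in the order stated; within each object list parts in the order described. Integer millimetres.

translate([0, 0, 693]) cube([1218, 535, 33]);
translate([54, 54, 0]) cylinder(h = 693, r = 31);
translate([1164, 54, 0]) cylinder(h = 693, r = 31);
translate([54, 481, 0]) cylinder(h = 693, r = 31);
translate([1164, 481, 0]) cylinder(h = 693, r = 31);
translate([-845, 0, 0]) {
  cube([44, 48, 1741]);
  translate([411, 0, 0]) cube([44, 48, 1741]);
  translate([44, 0, 230]) cube([367, 48, 38]);
  translate([44, 0, 484]) cube([367, 48, 38]);
  translate([44, 0, 738]) cube([367, 48, 38]);
  translate([44, 0, 992]) cube([367, 48, 38]);
  translate([44, 0, 1246]) cube([367, 48, 38]);
  translate([44, 0, 1500]) cube([367, 48, 38]);
}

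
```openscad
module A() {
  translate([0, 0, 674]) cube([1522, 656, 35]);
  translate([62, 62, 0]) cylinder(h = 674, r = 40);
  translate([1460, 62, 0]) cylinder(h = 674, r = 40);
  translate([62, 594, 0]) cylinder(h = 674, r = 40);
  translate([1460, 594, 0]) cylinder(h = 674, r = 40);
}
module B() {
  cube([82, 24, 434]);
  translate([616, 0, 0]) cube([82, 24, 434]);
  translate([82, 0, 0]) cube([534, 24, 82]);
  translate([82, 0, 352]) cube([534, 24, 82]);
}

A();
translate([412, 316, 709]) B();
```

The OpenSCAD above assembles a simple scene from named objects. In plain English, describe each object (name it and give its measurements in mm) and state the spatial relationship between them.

A is a rectangular dining table. The top is 1522×656×35 mm with its upper surface at z = 709 mm. It stands on four round legs of 80 mm diameter, each leg's bounding box inset 22 mm from the nearest pair of top edges, running from the floor to the underside of the top.

B is a rectangular picture frame lying in the x–z plane (depth along y). The opening is 534 mm wide (x) by 270 mm tall (z), surrounded by a border 82 mm wide on all four sides. The frame is 24 mm deep and is made of two full-height vertical stiles with two horizontal rails fitted between them.

The picture frame is on top of the table, centred.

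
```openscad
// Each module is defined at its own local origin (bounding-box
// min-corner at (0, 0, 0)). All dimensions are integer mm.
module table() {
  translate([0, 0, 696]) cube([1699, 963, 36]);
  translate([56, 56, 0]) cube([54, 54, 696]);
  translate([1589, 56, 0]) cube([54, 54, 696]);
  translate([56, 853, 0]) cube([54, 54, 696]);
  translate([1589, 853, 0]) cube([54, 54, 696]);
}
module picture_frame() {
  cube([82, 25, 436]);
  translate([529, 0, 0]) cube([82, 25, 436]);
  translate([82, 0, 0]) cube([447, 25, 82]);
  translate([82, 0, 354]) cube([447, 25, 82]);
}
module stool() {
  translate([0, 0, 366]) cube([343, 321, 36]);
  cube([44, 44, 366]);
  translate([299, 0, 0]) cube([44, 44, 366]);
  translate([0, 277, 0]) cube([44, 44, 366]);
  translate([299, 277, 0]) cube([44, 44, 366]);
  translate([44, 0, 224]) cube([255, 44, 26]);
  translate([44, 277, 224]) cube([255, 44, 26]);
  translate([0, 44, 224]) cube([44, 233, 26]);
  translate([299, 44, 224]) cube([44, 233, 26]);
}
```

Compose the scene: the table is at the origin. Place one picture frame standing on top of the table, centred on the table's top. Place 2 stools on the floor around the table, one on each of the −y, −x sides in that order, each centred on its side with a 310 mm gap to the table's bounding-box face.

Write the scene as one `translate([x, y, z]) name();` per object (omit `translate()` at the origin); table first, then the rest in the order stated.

table();
translate([544, 469, 732]) picture_frame();
translate([678, -631, 0]) stool();
translate([-653, 321, 0]) stool();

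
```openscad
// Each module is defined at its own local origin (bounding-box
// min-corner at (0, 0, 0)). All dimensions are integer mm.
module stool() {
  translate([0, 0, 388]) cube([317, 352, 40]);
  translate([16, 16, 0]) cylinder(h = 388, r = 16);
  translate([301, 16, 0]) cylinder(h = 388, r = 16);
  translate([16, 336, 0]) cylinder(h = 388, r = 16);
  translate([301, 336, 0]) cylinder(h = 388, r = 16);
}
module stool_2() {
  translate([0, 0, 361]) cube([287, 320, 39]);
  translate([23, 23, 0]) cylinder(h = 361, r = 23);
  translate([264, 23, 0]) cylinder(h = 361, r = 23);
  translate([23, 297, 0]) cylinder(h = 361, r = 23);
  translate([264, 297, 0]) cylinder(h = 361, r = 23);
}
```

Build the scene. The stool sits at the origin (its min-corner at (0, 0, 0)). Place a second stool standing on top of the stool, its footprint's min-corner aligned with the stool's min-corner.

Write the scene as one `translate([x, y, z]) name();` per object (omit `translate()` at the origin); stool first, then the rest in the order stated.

stool();
translate([0, 0, 428]) stool_2();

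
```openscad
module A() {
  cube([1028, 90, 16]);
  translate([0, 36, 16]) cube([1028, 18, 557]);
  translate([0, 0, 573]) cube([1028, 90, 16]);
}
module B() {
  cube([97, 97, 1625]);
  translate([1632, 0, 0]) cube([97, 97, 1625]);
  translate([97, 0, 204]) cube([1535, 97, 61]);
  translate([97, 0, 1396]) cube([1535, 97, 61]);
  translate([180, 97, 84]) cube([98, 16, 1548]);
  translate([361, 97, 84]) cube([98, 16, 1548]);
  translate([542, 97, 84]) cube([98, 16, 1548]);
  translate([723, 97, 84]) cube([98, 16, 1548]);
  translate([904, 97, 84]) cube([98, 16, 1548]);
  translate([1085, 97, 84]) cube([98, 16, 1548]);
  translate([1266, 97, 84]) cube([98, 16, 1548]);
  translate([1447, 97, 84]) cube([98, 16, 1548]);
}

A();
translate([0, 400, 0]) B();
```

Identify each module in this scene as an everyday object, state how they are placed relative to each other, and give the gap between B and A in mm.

The fence section's nearest face is 310 mm from the I-beam's +y face.

A is an I-beam. B is a fence section. The fence section is on the floor beside the I-beam on its +y side. The gap between the fence section and the I-beam is 310 mm.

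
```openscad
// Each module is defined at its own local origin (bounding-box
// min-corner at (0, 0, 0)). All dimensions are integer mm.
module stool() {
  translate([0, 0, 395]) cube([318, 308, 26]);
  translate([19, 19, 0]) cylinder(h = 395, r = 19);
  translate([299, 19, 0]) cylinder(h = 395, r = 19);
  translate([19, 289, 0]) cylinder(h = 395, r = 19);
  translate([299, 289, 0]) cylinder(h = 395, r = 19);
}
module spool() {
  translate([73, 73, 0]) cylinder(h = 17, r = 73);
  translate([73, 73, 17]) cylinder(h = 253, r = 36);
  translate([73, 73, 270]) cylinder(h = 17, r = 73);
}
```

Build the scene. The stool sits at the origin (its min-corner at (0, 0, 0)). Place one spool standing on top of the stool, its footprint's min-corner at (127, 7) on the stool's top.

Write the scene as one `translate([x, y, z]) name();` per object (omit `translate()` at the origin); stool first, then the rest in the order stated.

stool();
translate([127, 7, 421]) spool();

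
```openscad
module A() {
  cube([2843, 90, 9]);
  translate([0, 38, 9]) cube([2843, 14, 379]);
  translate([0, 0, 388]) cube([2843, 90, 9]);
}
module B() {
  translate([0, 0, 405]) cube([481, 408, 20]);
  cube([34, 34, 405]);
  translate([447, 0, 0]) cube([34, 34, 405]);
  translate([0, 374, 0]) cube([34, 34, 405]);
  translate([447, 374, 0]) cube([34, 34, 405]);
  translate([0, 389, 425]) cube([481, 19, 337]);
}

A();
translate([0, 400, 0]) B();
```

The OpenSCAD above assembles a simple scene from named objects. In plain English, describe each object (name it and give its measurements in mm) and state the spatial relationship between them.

A is an I-beam lying along x, 2843 mm long. Overall section height 397 mm. Two flanges 90 mm wide (y) and 9 mm thick, one on the floor and one at the top; a web 14 mm thick runs between them, centred on the flange width.

B is a chair: 481×408 mm seat, 20 mm thick, top at z = 425 mm, on four 34 mm square corner legs flush with the seat edges. A 19 mm thick backrest slab spans the full seat width, extending 337 mm above the seat top, its back face flush with the seat's +y edge.

The chair is on the floor beside the I-beam on its +y side.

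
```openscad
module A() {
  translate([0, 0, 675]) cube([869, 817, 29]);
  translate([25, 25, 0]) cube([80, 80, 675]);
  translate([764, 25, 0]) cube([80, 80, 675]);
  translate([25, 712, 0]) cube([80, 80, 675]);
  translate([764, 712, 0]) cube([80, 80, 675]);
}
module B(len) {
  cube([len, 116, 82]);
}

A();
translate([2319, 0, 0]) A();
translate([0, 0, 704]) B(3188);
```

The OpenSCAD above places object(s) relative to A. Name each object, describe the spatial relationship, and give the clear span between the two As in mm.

A is a table. B is a beam. A beam spans the tops of two tables. The clear span between the two tables is 1450 mm.

Second table starts at x = 2319; first ends at x = 869; clear span = 2319 − 869 = 1450 mm.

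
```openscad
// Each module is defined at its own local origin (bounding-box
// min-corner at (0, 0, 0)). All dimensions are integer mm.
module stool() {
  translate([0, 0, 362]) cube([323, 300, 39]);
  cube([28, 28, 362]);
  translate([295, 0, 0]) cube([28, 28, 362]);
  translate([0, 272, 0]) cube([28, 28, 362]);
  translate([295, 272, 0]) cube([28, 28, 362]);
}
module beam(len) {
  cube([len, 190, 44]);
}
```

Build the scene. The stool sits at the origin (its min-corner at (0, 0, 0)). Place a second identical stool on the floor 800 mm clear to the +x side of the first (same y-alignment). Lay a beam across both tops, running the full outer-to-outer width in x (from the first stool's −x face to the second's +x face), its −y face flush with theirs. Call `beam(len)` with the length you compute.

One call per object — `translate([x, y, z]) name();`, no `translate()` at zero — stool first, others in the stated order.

stool();
translate([1123, 0, 0]) stool();
translate([0, 0, 401]) beam(1446);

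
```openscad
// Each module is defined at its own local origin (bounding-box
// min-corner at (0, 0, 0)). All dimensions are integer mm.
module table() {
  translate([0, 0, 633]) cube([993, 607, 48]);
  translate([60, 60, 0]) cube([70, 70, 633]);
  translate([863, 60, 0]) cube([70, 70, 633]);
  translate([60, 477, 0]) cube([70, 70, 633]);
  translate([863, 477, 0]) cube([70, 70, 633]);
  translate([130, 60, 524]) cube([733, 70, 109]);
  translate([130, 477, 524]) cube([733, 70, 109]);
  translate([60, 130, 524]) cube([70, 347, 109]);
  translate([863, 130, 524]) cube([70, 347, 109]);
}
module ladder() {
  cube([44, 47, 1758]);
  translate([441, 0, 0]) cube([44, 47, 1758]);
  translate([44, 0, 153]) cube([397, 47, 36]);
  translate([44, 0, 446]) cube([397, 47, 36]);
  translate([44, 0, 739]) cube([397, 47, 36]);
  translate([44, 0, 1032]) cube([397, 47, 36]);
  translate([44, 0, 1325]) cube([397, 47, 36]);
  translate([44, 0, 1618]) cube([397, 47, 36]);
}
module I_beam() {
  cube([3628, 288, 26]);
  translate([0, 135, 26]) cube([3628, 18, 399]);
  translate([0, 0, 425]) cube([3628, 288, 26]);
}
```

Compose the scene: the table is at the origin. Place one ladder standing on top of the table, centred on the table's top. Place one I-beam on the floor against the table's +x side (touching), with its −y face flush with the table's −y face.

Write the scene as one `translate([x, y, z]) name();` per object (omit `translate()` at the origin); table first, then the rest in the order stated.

table();
translate([254, 280, 681]) ladder();
translate([993, 0, 0]) I_beam();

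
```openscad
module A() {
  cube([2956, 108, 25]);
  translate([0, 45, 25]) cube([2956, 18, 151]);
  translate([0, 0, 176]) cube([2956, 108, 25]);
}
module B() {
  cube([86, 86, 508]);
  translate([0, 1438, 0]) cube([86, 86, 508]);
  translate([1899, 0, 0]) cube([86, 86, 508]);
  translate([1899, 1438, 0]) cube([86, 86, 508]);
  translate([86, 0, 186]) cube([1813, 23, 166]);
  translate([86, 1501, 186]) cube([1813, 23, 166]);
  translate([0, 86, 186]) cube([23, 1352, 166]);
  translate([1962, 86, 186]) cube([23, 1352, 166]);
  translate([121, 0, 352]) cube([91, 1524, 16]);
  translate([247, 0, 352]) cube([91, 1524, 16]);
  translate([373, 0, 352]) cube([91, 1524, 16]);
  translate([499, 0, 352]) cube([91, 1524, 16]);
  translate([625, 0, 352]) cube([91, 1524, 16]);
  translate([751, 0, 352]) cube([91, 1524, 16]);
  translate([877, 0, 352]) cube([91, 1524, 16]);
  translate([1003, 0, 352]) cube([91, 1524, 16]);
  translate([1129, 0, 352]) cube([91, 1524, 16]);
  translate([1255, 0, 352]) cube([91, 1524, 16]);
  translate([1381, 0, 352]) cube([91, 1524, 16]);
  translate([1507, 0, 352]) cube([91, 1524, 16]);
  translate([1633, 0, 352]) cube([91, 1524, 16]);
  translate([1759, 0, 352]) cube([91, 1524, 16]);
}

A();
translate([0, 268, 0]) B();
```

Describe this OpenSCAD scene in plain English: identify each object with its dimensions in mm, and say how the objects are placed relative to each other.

A is an I-beam lying along x, 2956 mm long. Overall section height 201 mm. Two flanges 108 mm wide (y) and 25 mm thick, one on the floor and one at the top; a web 18 mm thick runs between them, centred on the flange width.

B is a bed frame 1985 mm long (x) by 1524 mm wide (y). Four 86×86 mm corner posts, 508 mm tall, at the corners of the footprint. Four rails of 23 mm thickness and 166 mm height run between adjacent posts with their undersides at z = 186 mm, their outer faces flush with the outside of the frame (the two x-running rails run between the posts' inner faces; the two y-running rails run between the posts' inner faces). 14 slats, each 91 mm wide (x) and 16 mm thick, lie across the top of the two x-running rails, running the full 1524 mm width of the frame in y; the slats are evenly spaced along x between the inner faces of the end posts with equal gaps (rounded down to the nearest mm) at the −x end and between each pair — any rounding remainder accumulates at the +x end.

The bed frame is on the floor beside the I-beam on its +y side.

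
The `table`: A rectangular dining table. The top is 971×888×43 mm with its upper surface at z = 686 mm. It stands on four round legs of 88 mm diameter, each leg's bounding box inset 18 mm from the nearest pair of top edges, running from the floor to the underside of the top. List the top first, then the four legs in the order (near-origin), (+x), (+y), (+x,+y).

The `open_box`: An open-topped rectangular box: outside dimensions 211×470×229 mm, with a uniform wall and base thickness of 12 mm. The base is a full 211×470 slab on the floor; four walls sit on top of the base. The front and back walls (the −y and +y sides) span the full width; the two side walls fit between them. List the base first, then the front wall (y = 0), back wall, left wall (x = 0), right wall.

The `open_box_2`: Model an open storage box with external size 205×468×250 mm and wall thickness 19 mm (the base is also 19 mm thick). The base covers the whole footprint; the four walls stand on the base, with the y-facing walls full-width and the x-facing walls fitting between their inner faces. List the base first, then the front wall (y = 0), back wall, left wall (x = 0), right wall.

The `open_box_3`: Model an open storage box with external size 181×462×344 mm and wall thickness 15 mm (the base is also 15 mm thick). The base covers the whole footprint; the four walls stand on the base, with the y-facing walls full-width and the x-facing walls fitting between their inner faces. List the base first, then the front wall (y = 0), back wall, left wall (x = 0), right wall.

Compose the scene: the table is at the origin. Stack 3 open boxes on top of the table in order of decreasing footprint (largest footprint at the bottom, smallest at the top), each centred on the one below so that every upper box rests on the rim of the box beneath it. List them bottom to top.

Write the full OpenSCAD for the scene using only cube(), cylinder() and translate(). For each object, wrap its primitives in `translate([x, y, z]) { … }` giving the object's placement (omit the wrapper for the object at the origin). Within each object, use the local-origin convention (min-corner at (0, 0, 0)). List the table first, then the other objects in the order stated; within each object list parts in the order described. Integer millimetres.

translate([0, 0, 643]) cube([971, 888, 43]);
translate([62, 62, 0]) cylinder(h = 643, r = 44);
translate([909, 62, 0]) cylinder(h = 643, r = 44);
translate([62, 826, 0]) cylinder(h = 643, r = 44);
translate([909, 826, 0]) cylinder(h = 643, r = 44);
translate([380, 209, 686]) {
  cube([211, 470, 12]);
  translate([0, 0, 12]) cube([211, 12, 217]);
  translate([0, 458, 12]) cube([211, 12, 217]);
  translate([0, 12, 12]) cube([12, 446, 217]);
  translate([199, 12, 12]) cube([12, 446, 217]);
}
translate([383, 210, 915]) {
  cube([205, 468, 19]);
  translate([0, 0, 19]) cube([205, 19, 231]);
  translate([0, 449, 19]) cube([205, 19, 231]);
  translate([0, 19, 19]) cube([19, 430, 231]);
  translate([186, 19, 19]) cube([19, 430, 231]);
}
translate([395, 213, 1165]) {
  cube([181, 462, 15]);
  translate([0, 0, 15]) cube([181, 15, 329]);
  translate([0, 447, 15]) cube([181, 15, 329]);
  translate([0, 15, 15]) cube([15, 432, 329]);
  translate([166, 15, 15]) cube([15, 432, 329]);
}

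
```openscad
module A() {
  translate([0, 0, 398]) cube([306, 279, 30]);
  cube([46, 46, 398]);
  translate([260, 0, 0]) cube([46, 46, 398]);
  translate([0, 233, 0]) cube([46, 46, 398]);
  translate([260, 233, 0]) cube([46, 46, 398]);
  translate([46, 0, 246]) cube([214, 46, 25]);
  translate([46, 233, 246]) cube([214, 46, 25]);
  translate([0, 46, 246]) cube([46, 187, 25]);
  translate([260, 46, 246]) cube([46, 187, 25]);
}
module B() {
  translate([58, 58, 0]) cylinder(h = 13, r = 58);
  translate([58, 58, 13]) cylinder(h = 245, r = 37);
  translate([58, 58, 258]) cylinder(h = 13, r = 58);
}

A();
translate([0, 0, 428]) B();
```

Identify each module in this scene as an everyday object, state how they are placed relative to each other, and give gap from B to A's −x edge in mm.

The spool's min-x is at 0; the stool's min-x is 0; gap = 0 mm.

A is a stool. B is a spool. The spool is on top of the stool. The gap from the spool to the stool's −x edge is 0 mm.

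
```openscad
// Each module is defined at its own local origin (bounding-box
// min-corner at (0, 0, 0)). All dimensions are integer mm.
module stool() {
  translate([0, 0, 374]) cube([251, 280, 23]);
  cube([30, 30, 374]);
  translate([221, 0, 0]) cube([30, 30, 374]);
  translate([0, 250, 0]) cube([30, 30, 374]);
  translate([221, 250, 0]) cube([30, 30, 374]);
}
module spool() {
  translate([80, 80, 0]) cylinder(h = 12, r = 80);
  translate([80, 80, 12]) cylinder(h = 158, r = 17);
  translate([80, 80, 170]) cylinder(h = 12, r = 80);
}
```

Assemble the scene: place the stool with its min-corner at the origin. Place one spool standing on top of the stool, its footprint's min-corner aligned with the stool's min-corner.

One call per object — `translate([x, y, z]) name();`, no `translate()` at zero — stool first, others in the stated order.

stool();
translate([0, 0, 397]) spool();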